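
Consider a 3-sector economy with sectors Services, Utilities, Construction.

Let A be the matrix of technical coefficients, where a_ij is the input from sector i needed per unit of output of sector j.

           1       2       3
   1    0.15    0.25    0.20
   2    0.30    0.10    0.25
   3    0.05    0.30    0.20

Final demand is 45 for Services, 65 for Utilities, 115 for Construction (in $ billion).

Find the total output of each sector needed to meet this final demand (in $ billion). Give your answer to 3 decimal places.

I − A =
  [   0.85    -0.25    -0.20]
  [  -0.30     0.90    -0.25]
  [  -0.05    -0.30     0.80]
Cofactors of I−A, C_ij = (−1)^(i+j)·(minor ij) (rows/columns in the sector order above):
  C_11 = (0.90)(0.80) − (-0.25)(-0.30) = 0.6450
  C_12 = −[(-0.30)(0.80) − (-0.25)(-0.05)] = 0.2525
  C_13 = (-0.30)(-0.30) − (0.90)(-0.05) = 0.1350
  C_21 = −[(-0.25)(0.80) − (-0.20)(-0.30)] = 0.2600
  C_22 = (0.85)(0.80) − (-0.20)(-0.05) = 0.6700
  C_23 = −[(0.85)(-0.30) − (-0.25)(-0.05)] = 0.2675
  C_31 = (-0.25)(-0.25) − (-0.20)(0.90) = 0.2425
  C_32 = −[(0.85)(-0.25) − (-0.20)(-0.30)] = 0.2725
  C_33 = (0.85)(0.90) − (-0.25)(-0.30) = 0.6900
det(I−A) = Σ_j (I−A)_1j·C_1j = (0.85)(0.6450) + (-0.25)(0.2525) + (-0.20)(0.1350) = 0.458125
adj(I−A) = Cᵀ =
  [ 0.6450   0.2600   0.2425]
  [ 0.2525   0.6700   0.2725]
  [ 0.1350   0.2675   0.6900]
(I − A)⁻¹ = adj(I−A) / det(I−A) ≈
  [   1.4079     0.5675     0.5293]
  [   0.5512     1.4625     0.5948]
  [   0.2947     0.5839     1.5061]
x = (I − A)⁻¹ d = adj(I−A)·d / det(I−A), with det(I−A) = 0.458125:
  x_1 = (0.6450·45 + 0.2600·65 + 0.2425·115) / 0.458125 = 73.8125 / 0.458125 ≈ 161.119
  x_2 = (0.2525·45 + 0.6700·65 + 0.2725·115) / 0.458125 = 86.25 / 0.458125 ≈ 188.267
  x_3 = (0.1350·45 + 0.2675·65 + 0.6900·115) / 0.458125 = 102.8125 / 0.458125 ≈ 224.420

x_1 = 161.119, x_2 = 188.267, x_3 = 224.420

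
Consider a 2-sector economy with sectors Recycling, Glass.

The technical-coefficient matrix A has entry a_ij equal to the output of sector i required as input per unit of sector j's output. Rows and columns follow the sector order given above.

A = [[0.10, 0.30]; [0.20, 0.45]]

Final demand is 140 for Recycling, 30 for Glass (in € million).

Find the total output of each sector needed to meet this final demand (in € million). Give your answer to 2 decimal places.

I − A =
  [   0.90    -0.30]
  [  -0.20     0.55]
det(I−A) = (0.90)(0.55) − (-0.30)(-0.20) = 0.4350
adj(I−A) = [[0.55, 0.30], [0.20, 0.90]]
(I − A)⁻¹ = adj(I−A) / det(I−A) ≈
  [   1.2644     0.6897]
  [   0.4598     2.0690]
x = (I − A)⁻¹ d = adj(I−A)·d / det(I−A), with det(I−A) = 0.4350:
  x_1 = (0.55·140 + 0.30·30) / 0.4350 = 86.00 / 0.4350 ≈ 197.70
  x_2 = (0.20·140 + 0.90·30) / 0.4350 = 55.00 / 0.4350 ≈ 126.44

x_1 = 197.70, x_2 = 126.44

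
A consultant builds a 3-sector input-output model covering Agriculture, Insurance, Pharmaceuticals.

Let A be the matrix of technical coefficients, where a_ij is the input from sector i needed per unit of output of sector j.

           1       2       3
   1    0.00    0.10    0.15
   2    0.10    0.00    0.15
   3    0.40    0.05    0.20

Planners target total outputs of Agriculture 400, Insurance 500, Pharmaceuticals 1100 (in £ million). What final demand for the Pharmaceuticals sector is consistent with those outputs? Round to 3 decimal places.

d_3 = 695.000

I − A =
  [   1.00    -0.10    -0.15]
  [  -0.10     1.00    -0.15]
  [  -0.40    -0.05     0.80]
d = (I − A) x:
  d_1 = (+1.00)·400 + (-0.10)·500 + (-0.15)·1100 = 185.000
  d_2 = (-0.10)·400 + (+1.00)·500 + (-0.15)·1100 = 295.000
  d_3 = (-0.40)·400 + (-0.05)·500 + (+0.80)·1100 = 695.000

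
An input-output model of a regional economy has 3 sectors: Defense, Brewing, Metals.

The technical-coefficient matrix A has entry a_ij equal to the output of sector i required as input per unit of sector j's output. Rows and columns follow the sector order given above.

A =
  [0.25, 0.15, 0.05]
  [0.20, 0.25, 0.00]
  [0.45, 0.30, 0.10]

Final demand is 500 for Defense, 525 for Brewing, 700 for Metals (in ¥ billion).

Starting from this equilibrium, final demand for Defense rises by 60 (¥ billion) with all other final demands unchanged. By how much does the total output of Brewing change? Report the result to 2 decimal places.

I − A =
  [   0.75    -0.15    -0.05]
  [  -0.20     0.75     0.00]
  [  -0.45    -0.30     0.90]
Cofactors of I−A, C_ij = (−1)^(i+j)·(minor ij) (rows/columns in the sector order above):
  C_11 = (0.75)(0.90) − (0.00)(-0.30) = 0.6750
  C_12 = −[(-0.20)(0.90) − (0.00)(-0.45)] = 0.1800
  C_13 = (-0.20)(-0.30) − (0.75)(-0.45) = 0.3975
  C_21 = −[(-0.15)(0.90) − (-0.05)(-0.30)] = 0.1500
  C_22 = (0.75)(0.90) − (-0.05)(-0.45) = 0.6525
  C_23 = −[(0.75)(-0.30) − (-0.15)(-0.45)] = 0.2925
  C_31 = (-0.15)(0.00) − (-0.05)(0.75) = 0.0375
  C_32 = −[(0.75)(0.00) − (-0.05)(-0.20)] = 0.0100
  C_33 = (0.75)(0.75) − (-0.15)(-0.20) = 0.5325
det(I−A) = Σ_j (I−A)_1j·C_1j = (0.75)(0.6750) + (-0.15)(0.1800) + (-0.05)(0.3975) = 0.459375
adj(I−A) = Cᵀ =
  [ 0.6750   0.1500   0.0375]
  [ 0.1800   0.6525   0.0100]
  [ 0.3975   0.2925   0.5325]
(I − A)⁻¹ = adj(I−A) / det(I−A) ≈
  [   1.4694     0.3265     0.0816]
  [   0.3918     1.4204     0.0218]
  [   0.8653     0.6367     1.1592]
Δx = (I − A)⁻¹ Δd with Δd having +60 in the Defense component and 0 elsewhere.
So Δx_B = L_BD · (+60), where L_BD = adj(I−A)_BD / det(I−A) = 0.1800 / 0.459375.
Δx_B = 0.1800 × (+60) / 0.459375 = 10.80 / 0.459375 ≈ 23.51.

Δx_B = 23.51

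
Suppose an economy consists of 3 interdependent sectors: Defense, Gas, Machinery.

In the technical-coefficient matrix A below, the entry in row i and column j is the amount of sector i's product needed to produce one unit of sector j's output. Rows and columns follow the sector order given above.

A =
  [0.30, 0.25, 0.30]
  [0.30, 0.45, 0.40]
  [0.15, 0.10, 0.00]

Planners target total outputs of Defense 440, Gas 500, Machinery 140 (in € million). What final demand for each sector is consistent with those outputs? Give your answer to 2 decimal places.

I − A =
  [   0.70    -0.25    -0.30]
  [  -0.30     0.55    -0.40]
  [  -0.15    -0.10     1.00]
d = (I − A) x:
  d_1 = (+0.70)·440 + (-0.25)·500 + (-0.30)·140 = 141.00
  d_2 = (-0.30)·440 + (+0.55)·500 + (-0.40)·140 = 87.00
  d_3 = (-0.15)·440 + (-0.10)·500 + (+1.00)·140 = 24.00

d_1 = 141.00, d_2 = 87.00, d_3 = 24.00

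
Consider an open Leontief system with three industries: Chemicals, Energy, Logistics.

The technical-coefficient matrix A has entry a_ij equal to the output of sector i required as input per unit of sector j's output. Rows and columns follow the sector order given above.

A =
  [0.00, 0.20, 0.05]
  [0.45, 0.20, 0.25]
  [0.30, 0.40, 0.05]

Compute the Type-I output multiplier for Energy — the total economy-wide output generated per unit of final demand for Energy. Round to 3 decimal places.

m_E = 2.981

I − A =
  [   1.00    -0.20    -0.05]
  [  -0.45     0.80    -0.25]
  [  -0.30    -0.40     0.95]
Cofactors of I−A, C_ij = (−1)^(i+j)·(minor ij) (rows/columns in the sector order above):
  C_11 = (0.80)(0.95) − (-0.25)(-0.40) = 0.6600
  C_12 = −[(-0.45)(0.95) − (-0.25)(-0.30)] = 0.5025
  C_13 = (-0.45)(-0.40) − (0.80)(-0.30) = 0.4200
  C_21 = −[(-0.20)(0.95) − (-0.05)(-0.40)] = 0.2100
  C_22 = (1.00)(0.95) − (-0.05)(-0.30) = 0.9350
  C_23 = −[(1.00)(-0.40) − (-0.20)(-0.30)] = 0.4600
  C_31 = (-0.20)(-0.25) − (-0.05)(0.80) = 0.0900
  C_32 = −[(1.00)(-0.25) − (-0.05)(-0.45)] = 0.2725
  C_33 = (1.00)(0.80) − (-0.20)(-0.45) = 0.7100
det(I−A) = Σ_j (I−A)_1j·C_1j = (1.00)(0.6600) + (-0.20)(0.5025) + (-0.05)(0.4200) = 0.5385
adj(I−A) = Cᵀ =
  [ 0.6600   0.2100   0.0900]
  [ 0.5025   0.9350   0.2725]
  [ 0.4200   0.4600   0.7100]
(I − A)⁻¹ = adj(I−A) / det(I−A) ≈
  [   1.2256     0.3900     0.1671]
  [   0.9331     1.7363     0.5060]
  [   0.7799     0.8542     1.3185]
The output multiplier for sector j is the column-j sum of the Leontief inverse (I − A)⁻¹ = adj(I−A) / det(I−A).
Column E of adj(I−A): (0.2100, 0.9350, 0.4600); det(I−A) = 0.5385.
m_E = (0.2100 + 0.9350 + 0.4600) / 0.5385 = 1.605 / 0.5385 ≈ 2.981.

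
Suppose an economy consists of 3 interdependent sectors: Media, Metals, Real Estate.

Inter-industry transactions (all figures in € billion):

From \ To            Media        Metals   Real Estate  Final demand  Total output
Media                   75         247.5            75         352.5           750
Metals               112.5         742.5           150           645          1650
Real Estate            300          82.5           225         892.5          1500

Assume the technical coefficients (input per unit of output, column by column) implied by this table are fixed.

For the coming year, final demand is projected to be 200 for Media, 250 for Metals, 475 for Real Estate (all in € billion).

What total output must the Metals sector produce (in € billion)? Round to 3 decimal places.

x_2 = 700.625

Technical coefficients a_ij = z_ij / X_j:
  a_11 = 75/750 = 0.10, a_21 = 112.5/750 = 0.15, a_31 = 300/750 = 0.40
  a_12 = 247.5/1650 = 0.15, a_22 = 742.5/1650 = 0.45, a_32 = 82.5/1650 = 0.05
  a_13 = 75/1500 = 0.05, a_23 = 150/1500 = 0.10, a_33 = 225/1500 = 0.15
I − A =
  [   0.90    -0.15    -0.05]
  [  -0.15     0.55    -0.10]
  [  -0.40    -0.05     0.85]
Cofactors of I−A, C_ij = (−1)^(i+j)·(minor ij) (rows/columns in the sector order above):
  C_11 = (0.55)(0.85) − (-0.10)(-0.05) = 0.4625
  C_12 = −[(-0.15)(0.85) − (-0.10)(-0.40)] = 0.1675
  C_13 = (-0.15)(-0.05) − (0.55)(-0.40) = 0.2275
  C_21 = −[(-0.15)(0.85) − (-0.05)(-0.05)] = 0.1300
  C_22 = (0.90)(0.85) − (-0.05)(-0.40) = 0.7450
  C_23 = −[(0.90)(-0.05) − (-0.15)(-0.40)] = 0.1050
  C_31 = (-0.15)(-0.10) − (-0.05)(0.55) = 0.0425
  C_32 = −[(0.90)(-0.10) − (-0.05)(-0.15)] = 0.0975
  C_33 = (0.90)(0.55) − (-0.15)(-0.15) = 0.4725
det(I−A) = Σ_j (I−A)_1j·C_1j = (0.90)(0.4625) + (-0.15)(0.1675) + (-0.05)(0.2275) = 0.37975
adj(I−A) = Cᵀ =
  [ 0.4625   0.1300   0.0425]
  [ 0.1675   0.7450   0.0975]
  [ 0.2275   0.1050   0.4725]
(I − A)⁻¹ = adj(I−A) / det(I−A) ≈
  [   1.2179     0.3423     0.1119]
  [   0.4411     1.9618     0.2567]
  [   0.5991     0.2765     1.2442]
x = (I − A)⁻¹ d = adj(I−A)·d / det(I−A), with det(I−A) = 0.37975:
  x_1 = (0.4625·200 + 0.1300·250 + 0.0425·475) / 0.37975 = 145.1875 / 0.37975 ≈ 382.324
  x_2 = (0.1675·200 + 0.7450·250 + 0.0975·475) / 0.37975 = 266.0625 / 0.37975 ≈ 700.625
  x_3 = (0.2275·200 + 0.1050·250 + 0.4725·475) / 0.37975 = 296.1875 / 0.37975 ≈ 779.954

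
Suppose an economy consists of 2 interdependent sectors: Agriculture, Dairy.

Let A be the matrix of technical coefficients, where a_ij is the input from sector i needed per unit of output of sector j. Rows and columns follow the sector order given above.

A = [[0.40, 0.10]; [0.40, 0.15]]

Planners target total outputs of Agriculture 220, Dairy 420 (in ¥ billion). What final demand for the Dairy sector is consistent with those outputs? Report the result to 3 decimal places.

d_D = 269.000

I − A =
  [   0.60    -0.10]
  [  -0.40     0.85]
d = (I − A) x:
  d_A = (+0.60)·220 + (-0.10)·420 = 90.000
  d_D = (-0.40)·220 + (+0.85)·420 = 269.000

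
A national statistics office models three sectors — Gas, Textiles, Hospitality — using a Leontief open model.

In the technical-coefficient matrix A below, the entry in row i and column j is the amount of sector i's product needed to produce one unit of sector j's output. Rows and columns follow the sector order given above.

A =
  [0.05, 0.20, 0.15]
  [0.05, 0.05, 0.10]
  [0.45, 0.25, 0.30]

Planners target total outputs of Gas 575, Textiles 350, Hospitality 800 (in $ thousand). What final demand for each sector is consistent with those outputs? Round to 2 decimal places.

d_G = 356.25, d_T = 223.75, d_H = 213.75

I − A =
  [   0.95    -0.20    -0.15]
  [  -0.05     0.95    -0.10]
  [  -0.45    -0.25     0.70]
d = (I − A) x:
  d_G = (+0.95)·575 + (-0.20)·350 + (-0.15)·800 = 356.25
  d_T = (-0.05)·575 + (+0.95)·350 + (-0.10)·800 = 223.75
  d_H = (-0.45)·575 + (-0.25)·350 + (+0.70)·800 = 213.75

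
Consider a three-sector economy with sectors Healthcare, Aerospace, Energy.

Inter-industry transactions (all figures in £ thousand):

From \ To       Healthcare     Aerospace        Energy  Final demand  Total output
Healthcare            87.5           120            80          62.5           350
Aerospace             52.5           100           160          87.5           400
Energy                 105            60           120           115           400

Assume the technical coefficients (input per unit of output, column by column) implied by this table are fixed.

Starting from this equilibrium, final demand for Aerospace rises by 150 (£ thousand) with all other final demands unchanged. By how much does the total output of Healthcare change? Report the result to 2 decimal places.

Technical coefficients a_ij = z_ij / X_j:
  a_HH = 87.5/350 = 0.25, a_AH = 52.5/350 = 0.15, a_EH = 105/350 = 0.30
  a_HA = 120/400 = 0.30, a_AA = 100/400 = 0.25, a_EA = 60/400 = 0.15
  a_HE = 80/400 = 0.20, a_AE = 160/400 = 0.40, a_EE = 120/400 = 0.30
I − A =
  [   0.75    -0.30    -0.20]
  [  -0.15     0.75    -0.40]
  [  -0.30    -0.15     0.70]
Cofactors of I−A, C_ij = (−1)^(i+j)·(minor ij) (rows/columns in the sector order above):
  C_11 = (0.75)(0.70) − (-0.40)(-0.15) = 0.4650
  C_12 = −[(-0.15)(0.70) − (-0.40)(-0.30)] = 0.2250
  C_13 = (-0.15)(-0.15) − (0.75)(-0.30) = 0.2475
  C_21 = −[(-0.30)(0.70) − (-0.20)(-0.15)] = 0.2400
  C_22 = (0.75)(0.70) − (-0.20)(-0.30) = 0.4650
  C_23 = −[(0.75)(-0.15) − (-0.30)(-0.30)] = 0.2025
  C_31 = (-0.30)(-0.40) − (-0.20)(0.75) = 0.2700
  C_32 = −[(0.75)(-0.40) − (-0.20)(-0.15)] = 0.3300
  C_33 = (0.75)(0.75) − (-0.30)(-0.15) = 0.5175
det(I−A) = Σ_j (I−A)_1j·C_1j = (0.75)(0.4650) + (-0.30)(0.2250) + (-0.20)(0.2475) = 0.23175
adj(I−A) = Cᵀ =
  [ 0.4650   0.2400   0.2700]
  [ 0.2250   0.4650   0.3300]
  [ 0.2475   0.2025   0.5175]
(I − A)⁻¹ = adj(I−A) / det(I−A) ≈
  [   2.0065     1.0356     1.1650]
  [   0.9709     2.0065     1.4239]
  [   1.0680     0.8738     2.2330]
Δx = (I − A)⁻¹ Δd with Δd having +150 in the Aerospace component and 0 elsewhere.
So Δx_H = L_HA · (+150), where L_HA = adj(I−A)_HA / det(I−A) = 0.2400 / 0.23175.
Δx_H = 0.2400 × (+150) / 0.23175 = 36.00 / 0.23175 ≈ 155.34.

Δx_H = 155.34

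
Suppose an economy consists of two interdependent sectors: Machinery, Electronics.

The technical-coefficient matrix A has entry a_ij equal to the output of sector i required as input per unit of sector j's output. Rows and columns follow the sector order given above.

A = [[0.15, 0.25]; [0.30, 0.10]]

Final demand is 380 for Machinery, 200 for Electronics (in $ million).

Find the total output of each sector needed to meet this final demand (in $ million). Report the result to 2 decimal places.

x_1 = 568.12, x_2 = 411.59

I − A =
  [   0.85    -0.25]
  [  -0.30     0.90]
det(I−A) = (0.85)(0.90) − (-0.25)(-0.30) = 0.6900
adj(I−A) = [[0.90, 0.25], [0.30, 0.85]]
(I − A)⁻¹ = adj(I−A) / det(I−A) ≈
  [   1.3043     0.3623]
  [   0.4348     1.2319]
x = (I − A)⁻¹ d = adj(I−A)·d / det(I−A), with det(I−A) = 0.6900:
  x_1 = (0.90·380 + 0.25·200) / 0.6900 = 392.00 / 0.6900 ≈ 568.12
  x_2 = (0.30·380 + 0.85·200) / 0.6900 = 284.00 / 0.6900 ≈ 411.59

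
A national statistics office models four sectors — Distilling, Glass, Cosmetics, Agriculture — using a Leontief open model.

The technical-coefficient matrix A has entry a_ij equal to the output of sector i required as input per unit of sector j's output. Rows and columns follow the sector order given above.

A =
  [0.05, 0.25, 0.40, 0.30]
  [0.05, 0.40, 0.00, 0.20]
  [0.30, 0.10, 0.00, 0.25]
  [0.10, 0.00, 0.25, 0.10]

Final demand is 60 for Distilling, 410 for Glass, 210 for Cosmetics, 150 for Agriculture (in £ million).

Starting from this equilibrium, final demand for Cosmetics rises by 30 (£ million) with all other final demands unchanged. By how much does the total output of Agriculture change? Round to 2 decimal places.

I − A =
  [   0.95    -0.25    -0.40    -0.30]
  [  -0.05     0.60     0.00    -0.20]
  [  -0.30    -0.10     1.00    -0.25]
  [  -0.10     0.00    -0.25     0.90]
Compute the cofactors C_ij = (−1)^(i+j)·(3×3 minor ij) of I−A; the adjugate is their transpose:
adj(I−A) = Cᵀ =
  [ 0.497500   0.252875   0.273500   0.298000]
  [ 0.076875   0.625125   0.077250   0.186000]
  [ 0.183500   0.156250   0.478750   0.228875]
  [ 0.106250   0.071500   0.163375   0.483500]
det(I−A) = Σ_j (I−A)_1j·C_1j = (0.95)(0.497500) + (-0.25)(0.076875) + (-0.40)(0.183500) + (-0.30)(0.106250) = 0.34813125
(I − A)⁻¹ = adj(I−A) / det(I−A) ≈
  [   1.4291     0.7264     0.7856     0.8560]
  [   0.2208     1.7957     0.2219     0.5343]
  [   0.5271     0.4488     1.3752     0.6574]
  [   0.3052     0.2054     0.4693     1.3888]
Δx = (I − A)⁻¹ Δd with Δd having +30 in the Cosmetics component and 0 elsewhere.
So Δx_A = L_AC · (+30), where L_AC = adj(I−A)_AC / det(I−A) = 0.163375 / 0.34813125.
Δx_A = 0.163375 × (+30) / 0.34813125 = 4.90125 / 0.34813125 ≈ 14.08.

Δx_A = 14.08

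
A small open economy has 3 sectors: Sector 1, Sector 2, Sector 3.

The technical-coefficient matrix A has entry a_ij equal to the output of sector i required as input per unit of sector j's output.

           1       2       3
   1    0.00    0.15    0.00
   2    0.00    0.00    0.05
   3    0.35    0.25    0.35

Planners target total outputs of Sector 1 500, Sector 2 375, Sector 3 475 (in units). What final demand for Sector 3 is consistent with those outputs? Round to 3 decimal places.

d_3 = 40.000

I − A =
  [   1.00    -0.15     0.00]
  [   0.00     1.00    -0.05]
  [  -0.35    -0.25     0.65]
d = (I − A) x:
  d_1 = (+1.00)·500 + (-0.15)·375 + (+0.00)·475 = 443.750
  d_2 = (+0.00)·500 + (+1.00)·375 + (-0.05)·475 = 351.250
  d_3 = (-0.35)·500 + (-0.25)·375 + (+0.65)·475 = 40.000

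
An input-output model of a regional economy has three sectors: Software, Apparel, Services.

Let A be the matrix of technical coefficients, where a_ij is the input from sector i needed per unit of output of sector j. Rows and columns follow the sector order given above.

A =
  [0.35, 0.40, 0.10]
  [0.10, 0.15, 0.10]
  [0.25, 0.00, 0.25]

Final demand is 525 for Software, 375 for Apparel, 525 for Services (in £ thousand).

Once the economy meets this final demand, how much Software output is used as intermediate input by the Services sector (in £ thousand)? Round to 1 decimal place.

I − A =
  [   0.65    -0.40    -0.10]
  [  -0.10     0.85    -0.10]
  [  -0.25     0.00     0.75]
Cofactors of I−A, C_ij = (−1)^(i+j)·(minor ij) (rows/columns in the sector order above):
  C_11 = (0.85)(0.75) − (-0.10)(0.00) = 0.6375
  C_12 = −[(-0.10)(0.75) − (-0.10)(-0.25)] = 0.1000
  C_13 = (-0.10)(0.00) − (0.85)(-0.25) = 0.2125
  C_21 = −[(-0.40)(0.75) − (-0.10)(0.00)] = 0.3000
  C_22 = (0.65)(0.75) − (-0.10)(-0.25) = 0.4625
  C_23 = −[(0.65)(0.00) − (-0.40)(-0.25)] = 0.1000
  C_31 = (-0.40)(-0.10) − (-0.10)(0.85) = 0.1250
  C_32 = −[(0.65)(-0.10) − (-0.10)(-0.10)] = 0.0750
  C_33 = (0.65)(0.85) − (-0.40)(-0.10) = 0.5125
det(I−A) = Σ_j (I−A)_1j·C_1j = (0.65)(0.6375) + (-0.40)(0.1000) + (-0.10)(0.2125) = 0.353125
adj(I−A) = Cᵀ =
  [ 0.6375   0.3000   0.1250]
  [ 0.1000   0.4625   0.0750]
  [ 0.2125   0.1000   0.5125]
(I − A)⁻¹ = adj(I−A) / det(I−A) ≈
  [   1.8053     0.8496     0.3540]
  [   0.2832     1.3097     0.2124]
  [   0.6018     0.2832     1.4513]
First solve x = (I − A)⁻¹ d = adj(I−A)·d / det(I−A); in particular x_3 = (0.2125·525 + 0.1000·375 + 0.5125·525) / 0.353125 = 418.125 / 0.353125 ≈ 1184.071.
Intermediate flow from 1 to 3: z_13 = a_13 · x_3 = 0.10 × 418.125 / 0.353125 = 41.8125 / 0.353125 ≈ 118.4.

z_13 = 118.4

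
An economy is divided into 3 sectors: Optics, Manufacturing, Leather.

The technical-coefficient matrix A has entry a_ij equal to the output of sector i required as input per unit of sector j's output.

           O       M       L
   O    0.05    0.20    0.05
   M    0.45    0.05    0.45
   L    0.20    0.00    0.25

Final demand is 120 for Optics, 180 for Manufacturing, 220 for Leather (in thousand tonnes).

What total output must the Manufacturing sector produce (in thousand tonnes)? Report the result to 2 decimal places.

x_M = 475.62

I − A =
  [   0.95    -0.20    -0.05]
  [  -0.45     0.95    -0.45]
  [  -0.20     0.00     0.75]
Cofactors of I−A, C_ij = (−1)^(i+j)·(minor ij) (rows/columns in the sector order above):
  C_11 = (0.95)(0.75) − (-0.45)(0.00) = 0.7125
  C_12 = −[(-0.45)(0.75) − (-0.45)(-0.20)] = 0.4275
  C_13 = (-0.45)(0.00) − (0.95)(-0.20) = 0.1900
  C_21 = −[(-0.20)(0.75) − (-0.05)(0.00)] = 0.1500
  C_22 = (0.95)(0.75) − (-0.05)(-0.20) = 0.7025
  C_23 = −[(0.95)(0.00) − (-0.20)(-0.20)] = 0.0400
  C_31 = (-0.20)(-0.45) − (-0.05)(0.95) = 0.1375
  C_32 = −[(0.95)(-0.45) − (-0.05)(-0.45)] = 0.4500
  C_33 = (0.95)(0.95) − (-0.20)(-0.45) = 0.8125
det(I−A) = Σ_j (I−A)_1j·C_1j = (0.95)(0.7125) + (-0.20)(0.4275) + (-0.05)(0.1900) = 0.581875
adj(I−A) = Cᵀ =
  [ 0.7125   0.1500   0.1375]
  [ 0.4275   0.7025   0.4500]
  [ 0.1900   0.0400   0.8125]
(I − A)⁻¹ = adj(I−A) / det(I−A) ≈
  [   1.2245     0.2578     0.2363]
  [   0.7347     1.2073     0.7734]
  [   0.3265     0.0687     1.3963]
x = (I − A)⁻¹ d = adj(I−A)·d / det(I−A), with det(I−A) = 0.581875:
  x_O = (0.7125·120 + 0.1500·180 + 0.1375·220) / 0.581875 = 142.75 / 0.581875 ≈ 245.33
  x_M = (0.4275·120 + 0.7025·180 + 0.4500·220) / 0.581875 = 276.75 / 0.581875 ≈ 475.62
  x_L = (0.1900·120 + 0.0400·180 + 0.8125·220) / 0.581875 = 208.75 / 0.581875 ≈ 358.75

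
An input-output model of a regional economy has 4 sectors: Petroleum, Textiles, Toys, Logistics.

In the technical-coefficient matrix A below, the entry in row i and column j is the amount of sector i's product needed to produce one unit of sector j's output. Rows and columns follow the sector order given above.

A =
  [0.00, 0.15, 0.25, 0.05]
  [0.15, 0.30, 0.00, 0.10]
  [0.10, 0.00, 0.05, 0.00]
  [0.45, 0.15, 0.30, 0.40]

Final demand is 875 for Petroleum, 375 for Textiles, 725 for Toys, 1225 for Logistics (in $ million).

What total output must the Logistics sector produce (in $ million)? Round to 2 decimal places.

x_4 = 4002.35

I − A =
  [   1.00    -0.15    -0.25    -0.05]
  [  -0.15     0.70     0.00    -0.10]
  [  -0.10     0.00     0.95     0.00]
  [  -0.45    -0.15    -0.30     0.60]
Compute the cofactors C_ij = (−1)^(i+j)·(3×3 minor ij) of I−A; the adjugate is their transpose:
adj(I−A) = Cᵀ =
  [ 0.384750   0.092625   0.116250   0.047500]
  [ 0.131250   0.532125   0.066000   0.099625]
  [ 0.040500   0.009750   0.367875   0.005000]
  [ 0.341625   0.207375   0.287625   0.626125]
det(I−A) = Σ_j (I−A)_1j·C_1j = (1.00)(0.384750) + (-0.15)(0.131250) + (-0.25)(0.040500) + (-0.05)(0.341625) = 0.33785625
(I − A)⁻¹ = adj(I−A) / det(I−A) ≈
  [   1.1388     0.2742     0.3441     0.1406]
  [   0.3885     1.5750     0.1953     0.2949]
  [   0.1199     0.0289     1.0889     0.0148]
  [   1.0112     0.6138     0.8513     1.8532]
x = (I − A)⁻¹ d = adj(I−A)·d / det(I−A), with det(I−A) = 0.33785625:
  x_1 = (0.384750·875 + 0.092625·375 + 0.116250·725 + 0.047500·1225) / 0.33785625 = 513.859375 / 0.33785625 ≈ 1520.94
  x_2 = (0.131250·875 + 0.532125·375 + 0.066000·725 + 0.099625·1225) / 0.33785625 = 484.28125 / 0.33785625 ≈ 1433.39
  x_3 = (0.040500·875 + 0.009750·375 + 0.367875·725 + 0.005000·1225) / 0.33785625 = 311.928125 / 0.33785625 ≈ 923.26
  x_4 = (0.341625·875 + 0.207375·375 + 0.287625·725 + 0.626125·1225) / 0.33785625 = 1352.21875 / 0.33785625 ≈ 4002.35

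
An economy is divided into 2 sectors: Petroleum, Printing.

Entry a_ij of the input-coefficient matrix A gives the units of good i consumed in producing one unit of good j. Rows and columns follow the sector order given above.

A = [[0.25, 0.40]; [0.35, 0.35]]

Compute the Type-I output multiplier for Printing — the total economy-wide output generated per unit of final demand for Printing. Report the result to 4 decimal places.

m_2 = 3.3094

I − A =
  [   0.75    -0.40]
  [  -0.35     0.65]
det(I−A) = (0.75)(0.65) − (-0.40)(-0.35) = 0.3475
adj(I−A) = [[0.65, 0.40], [0.35, 0.75]]
(I − A)⁻¹ = adj(I−A) / det(I−A) ≈
  [   1.87050     1.15108]
  [   1.00719     2.15827]
The output multiplier for sector j is the column-j sum of the Leontief inverse (I − A)⁻¹ = adj(I−A) / det(I−A).
Column 2 of adj(I−A): (0.40, 0.75); det(I−A) = 0.3475.
m_2 = (0.40 + 0.75) / 0.3475 = 1.15 / 0.3475 ≈ 3.3094.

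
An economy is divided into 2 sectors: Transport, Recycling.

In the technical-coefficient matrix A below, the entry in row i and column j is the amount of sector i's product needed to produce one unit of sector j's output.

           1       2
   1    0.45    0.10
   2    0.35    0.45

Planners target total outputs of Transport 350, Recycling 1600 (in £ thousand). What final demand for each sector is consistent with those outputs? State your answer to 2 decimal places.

I − A =
  [   0.55    -0.10]
  [  -0.35     0.55]
d = (I − A) x:
  d_1 = (+0.55)·350 + (-0.10)·1600 = 32.50
  d_2 = (-0.35)·350 + (+0.55)·1600 = 757.50

d_1 = 32.50, d_2 = 757.50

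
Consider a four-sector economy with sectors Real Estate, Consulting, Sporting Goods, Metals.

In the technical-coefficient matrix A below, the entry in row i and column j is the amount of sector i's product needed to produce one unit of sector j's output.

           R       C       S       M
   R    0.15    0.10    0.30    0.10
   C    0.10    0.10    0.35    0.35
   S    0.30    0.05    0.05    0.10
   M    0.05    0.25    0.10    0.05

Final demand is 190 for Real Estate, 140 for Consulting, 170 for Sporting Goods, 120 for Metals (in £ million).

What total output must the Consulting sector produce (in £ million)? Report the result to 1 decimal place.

I − A =
  [   0.85    -0.10    -0.30    -0.10]
  [  -0.10     0.90    -0.35    -0.35]
  [  -0.30    -0.05     0.95    -0.10]
  [  -0.05    -0.25    -0.10     0.95]
Compute the cofactors C_ij = (−1)^(i+j)·(3×3 minor ij) of I−A; the adjugate is their transpose:
adj(I−A) = Cᵀ =
  [ 0.693000   0.135250   0.284750   0.152750]
  [ 0.217875   0.663875   0.345375   0.303875]
  [ 0.242875   0.097875   0.634125   0.128375]
  [ 0.119375   0.192125   0.172625   0.609375]
det(I−A) = Σ_j (I−A)_1j·C_1j = (0.85)(0.693000) + (-0.10)(0.217875) + (-0.30)(0.242875) + (-0.10)(0.119375) = 0.4824625
(I − A)⁻¹ = adj(I−A) / det(I−A) ≈
  [   1.4364     0.2803     0.5902     0.3166]
  [   0.4516     1.3760     0.7159     0.6298]
  [   0.5034     0.2029     1.3144     0.2661]
  [   0.2474     0.3982     0.3578     1.2631]
x = (I − A)⁻¹ d = adj(I−A)·d / det(I−A), with det(I−A) = 0.4824625:
  x_R = (0.693000·190 + 0.135250·140 + 0.284750·170 + 0.152750·120) / 0.4824625 = 217.3425 / 0.4824625 ≈ 450.5
  x_C = (0.217875·190 + 0.663875·140 + 0.345375·170 + 0.303875·120) / 0.4824625 = 229.5175 / 0.4824625 ≈ 475.7
  x_S = (0.242875·190 + 0.097875·140 + 0.634125·170 + 0.128375·120) / 0.4824625 = 183.055 / 0.4824625 ≈ 379.4
  x_M = (0.119375·190 + 0.192125·140 + 0.172625·170 + 0.609375·120) / 0.4824625 = 152.05 / 0.4824625 ≈ 315.2

x_C = 475.7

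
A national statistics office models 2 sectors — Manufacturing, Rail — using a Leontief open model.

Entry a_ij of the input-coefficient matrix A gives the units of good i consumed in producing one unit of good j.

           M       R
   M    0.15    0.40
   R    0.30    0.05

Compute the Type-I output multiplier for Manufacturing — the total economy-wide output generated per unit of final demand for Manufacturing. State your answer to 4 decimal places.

m_M = 1.8182

I − A =
  [   0.85    -0.40]
  [  -0.30     0.95]
det(I−A) = (0.85)(0.95) − (-0.40)(-0.30) = 0.6875
adj(I−A) = [[0.95, 0.40], [0.30, 0.85]]
(I − A)⁻¹ = adj(I−A) / det(I−A) ≈
  [   1.38182     0.58182]
  [   0.43636     1.23636]
The output multiplier for sector j is the column-j sum of the Leontief inverse (I − A)⁻¹ = adj(I−A) / det(I−A).
Column M of adj(I−A): (0.95, 0.30); det(I−A) = 0.6875.
m_M = (0.95 + 0.30) / 0.6875 = 1.25 / 0.6875 ≈ 1.8182.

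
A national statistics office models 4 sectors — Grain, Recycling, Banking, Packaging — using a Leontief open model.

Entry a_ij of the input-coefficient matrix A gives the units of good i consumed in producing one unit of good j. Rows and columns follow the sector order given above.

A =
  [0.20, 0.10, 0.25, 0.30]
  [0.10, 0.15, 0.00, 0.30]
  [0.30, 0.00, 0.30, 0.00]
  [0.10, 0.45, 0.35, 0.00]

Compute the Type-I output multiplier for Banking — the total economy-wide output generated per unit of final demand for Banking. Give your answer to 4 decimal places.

I − A =
  [   0.80    -0.10    -0.25    -0.30]
  [  -0.10     0.85     0.00    -0.30]
  [  -0.30     0.00     0.70     0.00]
  [  -0.10    -0.45    -0.35     1.00]
Compute the cofactors C_ij = (−1)^(i+j)·(3×3 minor ij) of I−A; the adjugate is their transpose:
adj(I−A) = Cᵀ =
  [ 0.50050   0.16450   0.27850   0.19950]
  [ 0.12250   0.43250   0.12700   0.16650]
  [ 0.21450   0.07050   0.52000   0.08550]
  [ 0.18025   0.23575   0.26700   0.40525]
det(I−A) = Σ_j (I−A)_1j·C_1j = (0.80)(0.50050) + (-0.10)(0.12250) + (-0.25)(0.21450) + (-0.30)(0.18025) = 0.28045
(I − A)⁻¹ = adj(I−A) / det(I−A) ≈
  [   1.78463     0.58656     0.99305     0.71136]
  [   0.43680     1.54216     0.45284     0.59369]
  [   0.76484     0.25138     1.85416     0.30487]
  [   0.64272     0.84061     0.95204     1.44500]
The output multiplier for sector j is the column-j sum of the Leontief inverse (I − A)⁻¹ = adj(I−A) / det(I−A).
Column 3 of adj(I−A): (0.27850, 0.12700, 0.52000, 0.26700); det(I−A) = 0.28045.
m_3 = (0.27850 + 0.12700 + 0.52000 + 0.26700) / 0.28045 = 1.1925 / 0.28045 ≈ 4.2521.

m_3 = 4.2521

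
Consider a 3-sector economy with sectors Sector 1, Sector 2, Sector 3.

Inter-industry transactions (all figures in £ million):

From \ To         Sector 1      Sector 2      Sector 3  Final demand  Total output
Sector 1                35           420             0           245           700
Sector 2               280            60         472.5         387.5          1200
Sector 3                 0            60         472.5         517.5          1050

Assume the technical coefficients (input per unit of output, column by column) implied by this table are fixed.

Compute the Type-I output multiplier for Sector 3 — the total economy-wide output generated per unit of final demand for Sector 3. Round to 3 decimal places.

m_3 = 3.386

Technical coefficients a_ij = z_ij / X_j:
  a_11 = 35/700 = 0.05, a_21 = 280/700 = 0.40, a_31 = 0/700 = 0.00
  a_12 = 420/1200 = 0.35, a_22 = 60/1200 = 0.05, a_32 = 60/1200 = 0.05
  a_13 = 0/1050 = 0.00, a_23 = 472.5/1050 = 0.45, a_33 = 472.5/1050 = 0.45
I − A =
  [   0.95    -0.35     0.00]
  [  -0.40     0.95    -0.45]
  [   0.00    -0.05     0.55]
Cofactors of I−A, C_ij = (−1)^(i+j)·(minor ij) (rows/columns in the sector order above):
  C_11 = (0.95)(0.55) − (-0.45)(-0.05) = 0.5000
  C_12 = −[(-0.40)(0.55) − (-0.45)(0.00)] = 0.2200
  C_13 = (-0.40)(-0.05) − (0.95)(0.00) = 0.0200
  C_21 = −[(-0.35)(0.55) − (0.00)(-0.05)] = 0.1925
  C_22 = (0.95)(0.55) − (0.00)(0.00) = 0.5225
  C_23 = −[(0.95)(-0.05) − (-0.35)(0.00)] = 0.0475
  C_31 = (-0.35)(-0.45) − (0.00)(0.95) = 0.1575
  C_32 = −[(0.95)(-0.45) − (0.00)(-0.40)] = 0.4275
  C_33 = (0.95)(0.95) − (-0.35)(-0.40) = 0.7625
det(I−A) = Σ_j (I−A)_1j·C_1j = (0.95)(0.5000) + (-0.35)(0.2200) + (0.00)(0.0200) = 0.3980
adj(I−A) = Cᵀ =
  [ 0.5000   0.1925   0.1575]
  [ 0.2200   0.5225   0.4275]
  [ 0.0200   0.0475   0.7625]
(I − A)⁻¹ = adj(I−A) / det(I−A) ≈
  [   1.2563     0.4837     0.3957]
  [   0.5528     1.3128     1.0741]
  [   0.0503     0.1193     1.9158]
The output multiplier for sector j is the column-j sum of the Leontief inverse (I − A)⁻¹ = adj(I−A) / det(I−A).
Column 3 of adj(I−A): (0.1575, 0.4275, 0.7625); det(I−A) = 0.3980.
m_3 = (0.1575 + 0.4275 + 0.7625) / 0.3980 = 1.3475 / 0.3980 ≈ 3.386.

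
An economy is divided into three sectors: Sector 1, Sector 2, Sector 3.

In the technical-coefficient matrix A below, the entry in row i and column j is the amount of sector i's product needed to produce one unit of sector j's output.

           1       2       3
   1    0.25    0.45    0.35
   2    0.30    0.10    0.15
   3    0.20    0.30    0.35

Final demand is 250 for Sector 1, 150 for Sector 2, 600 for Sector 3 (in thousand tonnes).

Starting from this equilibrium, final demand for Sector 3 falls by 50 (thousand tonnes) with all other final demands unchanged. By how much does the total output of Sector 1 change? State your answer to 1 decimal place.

Δx_1 = -91.4

I − A =
  [   0.75    -0.45    -0.35]
  [  -0.30     0.90    -0.15]
  [  -0.20    -0.30     0.65]
Cofactors of I−A, C_ij = (−1)^(i+j)·(minor ij) (rows/columns in the sector order above):
  C_11 = (0.90)(0.65) − (-0.15)(-0.30) = 0.5400
  C_12 = −[(-0.30)(0.65) − (-0.15)(-0.20)] = 0.2250
  C_13 = (-0.30)(-0.30) − (0.90)(-0.20) = 0.2700
  C_21 = −[(-0.45)(0.65) − (-0.35)(-0.30)] = 0.3975
  C_22 = (0.75)(0.65) − (-0.35)(-0.20) = 0.4175
  C_23 = −[(0.75)(-0.30) − (-0.45)(-0.20)] = 0.3150
  C_31 = (-0.45)(-0.15) − (-0.35)(0.90) = 0.3825
  C_32 = −[(0.75)(-0.15) − (-0.35)(-0.30)] = 0.2175
  C_33 = (0.75)(0.90) − (-0.45)(-0.30) = 0.5400
det(I−A) = Σ_j (I−A)_1j·C_1j = (0.75)(0.5400) + (-0.45)(0.2250) + (-0.35)(0.2700) = 0.20925
adj(I−A) = Cᵀ =
  [ 0.5400   0.3975   0.3825]
  [ 0.2250   0.4175   0.2175]
  [ 0.2700   0.3150   0.5400]
(I − A)⁻¹ = adj(I−A) / det(I−A) ≈
  [   2.5806     1.8996     1.8280]
  [   1.0753     1.9952     1.0394]
  [   1.2903     1.5054     2.5806]
Δx = (I − A)⁻¹ Δd with Δd having -50 in the Sector 3 component and 0 elsewhere.
So Δx_1 = L_13 · (-50), where L_13 = adj(I−A)_13 / det(I−A) = 0.3825 / 0.20925.
Δx_1 = 0.3825 × (-50) / 0.20925 = -19.125 / 0.20925 ≈ -91.4.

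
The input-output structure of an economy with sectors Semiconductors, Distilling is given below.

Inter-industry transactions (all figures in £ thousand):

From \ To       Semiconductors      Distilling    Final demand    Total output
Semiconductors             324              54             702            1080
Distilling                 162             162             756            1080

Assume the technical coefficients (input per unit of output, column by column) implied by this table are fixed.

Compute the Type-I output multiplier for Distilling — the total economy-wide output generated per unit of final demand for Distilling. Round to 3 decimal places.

m_D = 1.277

Technical coefficients a_ij = z_ij / X_j:
  a_SS = 324/1080 = 0.30, a_DS = 162/1080 = 0.15
  a_SD = 54/1080 = 0.05, a_DD = 162/1080 = 0.15
I − A =
  [   0.70    -0.05]
  [  -0.15     0.85]
det(I−A) = (0.70)(0.85) − (-0.05)(-0.15) = 0.5875
adj(I−A) = [[0.85, 0.05], [0.15, 0.70]]
(I − A)⁻¹ = adj(I−A) / det(I−A) ≈
  [   1.4468     0.0851]
  [   0.2553     1.1915]
The output multiplier for sector j is the column-j sum of the Leontief inverse (I − A)⁻¹ = adj(I−A) / det(I−A).
Column D of adj(I−A): (0.05, 0.70); det(I−A) = 0.5875.
m_D = (0.05 + 0.70) / 0.5875 = 0.75 / 0.5875 ≈ 1.277.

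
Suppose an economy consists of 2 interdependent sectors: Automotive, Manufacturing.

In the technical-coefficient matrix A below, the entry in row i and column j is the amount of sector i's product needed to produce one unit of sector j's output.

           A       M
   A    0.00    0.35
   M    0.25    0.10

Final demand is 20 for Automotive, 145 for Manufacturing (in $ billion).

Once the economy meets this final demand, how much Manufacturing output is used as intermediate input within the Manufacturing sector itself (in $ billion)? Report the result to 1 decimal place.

z_MM = 18.5

I − A =
  [   1.00    -0.35]
  [  -0.25     0.90]
det(I−A) = (1.00)(0.90) − (-0.35)(-0.25) = 0.8125
adj(I−A) = [[0.90, 0.35], [0.25, 1.00]]
(I − A)⁻¹ = adj(I−A) / det(I−A) ≈
  [   1.1077     0.4308]
  [   0.3077     1.2308]
First solve x = (I − A)⁻¹ d = adj(I−A)·d / det(I−A); in particular x_M = (0.25·20 + 1.00·145) / 0.8125 = 150.00 / 0.8125 ≈ 184.615.
Intermediate flow from M to M: z_MM = a_MM · x_M = 0.10 × 150.00 / 0.8125 = 15.00 / 0.8125 ≈ 18.5.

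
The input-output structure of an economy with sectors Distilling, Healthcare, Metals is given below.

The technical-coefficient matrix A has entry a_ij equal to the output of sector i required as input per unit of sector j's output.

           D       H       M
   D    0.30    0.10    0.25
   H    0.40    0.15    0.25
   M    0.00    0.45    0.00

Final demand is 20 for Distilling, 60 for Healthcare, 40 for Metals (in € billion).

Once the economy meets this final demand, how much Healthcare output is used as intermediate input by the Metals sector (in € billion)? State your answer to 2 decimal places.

z_HM = 25.91

I − A =
  [   0.70    -0.10    -0.25]
  [  -0.40     0.85    -0.25]
  [   0.00    -0.45     1.00]
Cofactors of I−A, C_ij = (−1)^(i+j)·(minor ij) (rows/columns in the sector order above):
  C_11 = (0.85)(1.00) − (-0.25)(-0.45) = 0.7375
  C_12 = −[(-0.40)(1.00) − (-0.25)(0.00)] = 0.4000
  C_13 = (-0.40)(-0.45) − (0.85)(0.00) = 0.1800
  C_21 = −[(-0.10)(1.00) − (-0.25)(-0.45)] = 0.2125
  C_22 = (0.70)(1.00) − (-0.25)(0.00) = 0.7000
  C_23 = −[(0.70)(-0.45) − (-0.10)(0.00)] = 0.3150
  C_31 = (-0.10)(-0.25) − (-0.25)(0.85) = 0.2375
  C_32 = −[(0.70)(-0.25) − (-0.25)(-0.40)] = 0.2750
  C_33 = (0.70)(0.85) − (-0.10)(-0.40) = 0.5550
det(I−A) = Σ_j (I−A)_1j·C_1j = (0.70)(0.7375) + (-0.10)(0.4000) + (-0.25)(0.1800) = 0.43125
adj(I−A) = Cᵀ =
  [ 0.7375   0.2125   0.2375]
  [ 0.4000   0.7000   0.2750]
  [ 0.1800   0.3150   0.5550]
(I − A)⁻¹ = adj(I−A) / det(I−A) ≈
  [   1.7101     0.4928     0.5507]
  [   0.9275     1.6232     0.6377]
  [   0.4174     0.7304     1.2870]
First solve x = (I − A)⁻¹ d = adj(I−A)·d / det(I−A); in particular x_M = (0.1800·20 + 0.3150·60 + 0.5550·40) / 0.43125 = 44.70 / 0.43125 ≈ 103.6522.
Intermediate flow from H to M: z_HM = a_HM · x_M = 0.25 × 44.70 / 0.43125 = 11.175 / 0.43125 ≈ 25.91.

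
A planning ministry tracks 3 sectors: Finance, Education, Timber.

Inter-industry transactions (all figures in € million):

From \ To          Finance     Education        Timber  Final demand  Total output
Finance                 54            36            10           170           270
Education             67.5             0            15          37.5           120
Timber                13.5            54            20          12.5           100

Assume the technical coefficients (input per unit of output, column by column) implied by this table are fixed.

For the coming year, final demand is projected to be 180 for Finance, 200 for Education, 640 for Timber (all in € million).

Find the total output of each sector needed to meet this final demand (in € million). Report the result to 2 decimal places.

x_1 = 554.98, x_2 = 506.70, x_3 = 1119.70

Technical coefficients a_ij = z_ij / X_j:
  a_11 = 54/270 = 0.20, a_21 = 67.5/270 = 0.25, a_31 = 13.5/270 = 0.05
  a_12 = 36/120 = 0.30, a_22 = 0/120 = 0.00, a_32 = 54/120 = 0.45
  a_13 = 10/100 = 0.10, a_23 = 15/100 = 0.15, a_33 = 20/100 = 0.20
I − A =
  [   0.80    -0.30    -0.10]
  [  -0.25     1.00    -0.15]
  [  -0.05    -0.45     0.80]
Cofactors of I−A, C_ij = (−1)^(i+j)·(minor ij) (rows/columns in the sector order above):
  C_11 = (1.00)(0.80) − (-0.15)(-0.45) = 0.7325
  C_12 = −[(-0.25)(0.80) − (-0.15)(-0.05)] = 0.2075
  C_13 = (-0.25)(-0.45) − (1.00)(-0.05) = 0.1625
  C_21 = −[(-0.30)(0.80) − (-0.10)(-0.45)] = 0.2850
  C_22 = (0.80)(0.80) − (-0.10)(-0.05) = 0.6350
  C_23 = −[(0.80)(-0.45) − (-0.30)(-0.05)] = 0.3750
  C_31 = (-0.30)(-0.15) − (-0.10)(1.00) = 0.1450
  C_32 = −[(0.80)(-0.15) − (-0.10)(-0.25)] = 0.1450
  C_33 = (0.80)(1.00) − (-0.30)(-0.25) = 0.7250
det(I−A) = Σ_j (I−A)_1j·C_1j = (0.80)(0.7325) + (-0.30)(0.2075) + (-0.10)(0.1625) = 0.5075
adj(I−A) = Cᵀ =
  [ 0.7325   0.2850   0.1450]
  [ 0.2075   0.6350   0.1450]
  [ 0.1625   0.3750   0.7250]
(I − A)⁻¹ = adj(I−A) / det(I−A) ≈
  [   1.4433     0.5616     0.2857]
  [   0.4089     1.2512     0.2857]
  [   0.3202     0.7389     1.4286]
x = (I − A)⁻¹ d = adj(I−A)·d / det(I−A), with det(I−A) = 0.5075:
  x_1 = (0.7325·180 + 0.2850·200 + 0.1450·640) / 0.5075 = 281.65 / 0.5075 ≈ 554.98
  x_2 = (0.2075·180 + 0.6350·200 + 0.1450·640) / 0.5075 = 257.15 / 0.5075 ≈ 506.70
  x_3 = (0.1625·180 + 0.3750·200 + 0.7250·640) / 0.5075 = 568.25 / 0.5075 ≈ 1119.70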